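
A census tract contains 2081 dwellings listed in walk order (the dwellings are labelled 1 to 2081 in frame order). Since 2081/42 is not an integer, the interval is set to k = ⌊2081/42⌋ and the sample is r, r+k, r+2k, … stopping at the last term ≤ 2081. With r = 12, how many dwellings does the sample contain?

43

k = ⌊2081/42⌋ = 49
Achieved size = ⌊(2081 − 12)/49⌋ + 1 = ⌊2069/49⌋ + 1 = 42 + 1 = 43
(last selection: 12 + 42×49 = 2070 ≤ 2081; next would be 2119 > 2081)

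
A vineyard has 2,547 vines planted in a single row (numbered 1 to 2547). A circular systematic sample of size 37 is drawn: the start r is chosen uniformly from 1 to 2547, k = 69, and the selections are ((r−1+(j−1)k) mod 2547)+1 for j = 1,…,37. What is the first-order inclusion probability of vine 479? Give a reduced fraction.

For each position j, as r ranges over 1…2547 the j-th selection hits every vine exactly once, so vine 479 is selected for exactly 37 of the 2547 starts.
Inclusion probability = 37/2547.

37/2547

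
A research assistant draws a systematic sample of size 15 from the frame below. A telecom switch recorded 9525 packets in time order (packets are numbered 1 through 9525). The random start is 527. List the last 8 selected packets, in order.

k = N/n = 9525/15 = 635
8th selection = 527 + 7×635 = 4972
9th: 4972 + 635 = 5607
10th: 5607 + 635 = 6242
11th: 6242 + 635 = 6877
12th: 6877 + 635 = 7512
13th: 7512 + 635 = 8147
14th: 8147 + 635 = 8782
15th: 8782 + 635 = 9417

4972, 5607, 6242, 6877, 7512, 8147, 8782, 9417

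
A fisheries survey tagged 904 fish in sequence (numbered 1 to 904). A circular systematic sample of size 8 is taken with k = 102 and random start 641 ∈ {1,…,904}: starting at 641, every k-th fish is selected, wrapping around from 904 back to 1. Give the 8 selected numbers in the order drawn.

641, 743, 845, 43, 145, 247, 349, 451

Selection 1: 641
Selection 2: 641 + 102 = 743
Selection 3: 743 + 102 = 845
Selection 4: 845 + 102 = 947 → 947 − 904 = 43
Selection 5: 43 + 102 = 145
Selection 6: 145 + 102 = 247
Selection 7: 247 + 102 = 349
Selection 8: 349 + 102 = 451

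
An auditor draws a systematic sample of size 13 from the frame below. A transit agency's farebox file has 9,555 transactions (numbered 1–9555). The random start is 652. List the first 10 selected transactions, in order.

k = N/n = 9555/13 = 735
transaction 1: 652
transaction 2: 652 + 735 = 1387
transaction 3: 1387 + 735 = 2122
transaction 4: 2122 + 735 = 2857
transaction 5: 2857 + 735 = 3592
transaction 6: 3592 + 735 = 4327
transaction 7: 4327 + 735 = 5062
transaction 8: 5062 + 735 = 5797
transaction 9: 5797 + 735 = 6532
transaction 10: 6532 + 735 = 7267

652, 1387, 2122, 2857, 3592, 4327, 5062, 5797, 6532, 7267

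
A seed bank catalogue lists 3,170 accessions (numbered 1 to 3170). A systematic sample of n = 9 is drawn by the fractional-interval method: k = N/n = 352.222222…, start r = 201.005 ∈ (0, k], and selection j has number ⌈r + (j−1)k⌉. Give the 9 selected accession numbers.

202, 554, 906, 1258, 1610, 1963, 2315, 2667, 3019

j=1: r + 0k = 201.005 → ⌈·⌉ = 202
j=2: r + 1k = 553.227222… → ⌈·⌉ = 554
j=3: r + 2k = 905.449444… → ⌈·⌉ = 906
j=4: r + 3k = 1257.671666… → ⌈·⌉ = 1258
j=5: r + 4k = 1609.893888… → ⌈·⌉ = 1610
j=6: r + 5k = 1962.116111… → ⌈·⌉ = 1963
j=7: r + 6k = 2314.338333… → ⌈·⌉ = 2315
j=8: r + 7k = 2666.560555… → ⌈·⌉ = 2667
j=9: r + 8k = 3018.782777… → ⌈·⌉ = 3019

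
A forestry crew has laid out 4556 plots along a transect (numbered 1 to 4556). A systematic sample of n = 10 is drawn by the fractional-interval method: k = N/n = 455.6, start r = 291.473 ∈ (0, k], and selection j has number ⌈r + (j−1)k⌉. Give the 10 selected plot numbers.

j=1: r + 0k = 291.473 → ⌈·⌉ = 292
j=2: r + 1k = 747.073 → ⌈·⌉ = 748
j=3: r + 2k = 1202.673 → ⌈·⌉ = 1203
j=4: r + 3k = 1658.273 → ⌈·⌉ = 1659
j=5: r + 4k = 2113.873 → ⌈·⌉ = 2114
j=6: r + 5k = 2569.473 → ⌈·⌉ = 2570
j=7: r + 6k = 3025.073 → ⌈·⌉ = 3026
j=8: r + 7k = 3480.673 → ⌈·⌉ = 3481
j=9: r + 8k = 3936.273 → ⌈·⌉ = 3937
j=10: r + 9k = 4391.873 → ⌈·⌉ = 4392

292, 748, 1203, 1659, 2114, 2570, 3026, 3481, 3937, 4392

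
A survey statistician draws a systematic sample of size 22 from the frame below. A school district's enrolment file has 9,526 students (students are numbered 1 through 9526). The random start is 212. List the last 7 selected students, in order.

k = N/n = 9526/22 = 433
16th selection = 212 + 15×433 = 6707
17th: 6707 + 433 = 7140
18th: 7140 + 433 = 7573
19th: 7573 + 433 = 8006
20th: 8006 + 433 = 8439
21st: 8439 + 433 = 8872
22nd: 8872 + 433 = 9305

6707, 7140, 7573, 8006, 8439, 8872, 9305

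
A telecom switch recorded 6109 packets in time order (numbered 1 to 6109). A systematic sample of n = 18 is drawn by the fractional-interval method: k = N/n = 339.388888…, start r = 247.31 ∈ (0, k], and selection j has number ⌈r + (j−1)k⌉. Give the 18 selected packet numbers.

248, 587, 927, 1266, 1605, 1945, 2284, 2624, 2963, 3302, 3642, 3981, 4320, 4660, 4999, 5339, 5678, 6017

j=1: r + 0k = 247.31 → ⌈·⌉ = 248
j=2: r + 1k = 586.698888… → ⌈·⌉ = 587
j=3: r + 2k = 926.087777… → ⌈·⌉ = 927
j=4: r + 3k = 1265.476666… → ⌈·⌉ = 1266
j=5: r + 4k = 1604.865555… → ⌈·⌉ = 1605
j=6: r + 5k = 1944.254444… → ⌈·⌉ = 1945
j=7: r + 6k = 2283.643333… → ⌈·⌉ = 2284
j=8: r + 7k = 2623.032222… → ⌈·⌉ = 2624
j=9: r + 8k = 2962.421111… → ⌈·⌉ = 2963
j=10: r + 9k = 3301.81 → ⌈·⌉ = 3302
j=11: r + 10k = 3641.198888… → ⌈·⌉ = 3642
j=12: r + 11k = 3980.587777… → ⌈·⌉ = 3981
j=13: r + 12k = 4319.976666… → ⌈·⌉ = 4320
j=14: r + 13k = 4659.365555… → ⌈·⌉ = 4660
j=15: r + 14k = 4998.754444… → ⌈·⌉ = 4999
j=16: r + 15k = 5338.143333… → ⌈·⌉ = 5339
j=17: r + 16k = 5677.532222… → ⌈·⌉ = 5678
j=18: r + 17k = 6016.921111… → ⌈·⌉ = 6017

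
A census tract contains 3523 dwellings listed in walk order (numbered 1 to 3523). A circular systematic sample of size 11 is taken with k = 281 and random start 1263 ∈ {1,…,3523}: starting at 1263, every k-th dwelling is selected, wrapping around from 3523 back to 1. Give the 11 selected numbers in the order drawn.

1263, 1544, 1825, 2106, 2387, 2668, 2949, 3230, 3511, 269, 550

Selection 1: 1263
Selection 2: 1263 + 281 = 1544
Selection 3: 1544 + 281 = 1825
Selection 4: 1825 + 281 = 2106
Selection 5: 2106 + 281 = 2387
Selection 6: 2387 + 281 = 2668
Selection 7: 2668 + 281 = 2949
Selection 8: 2949 + 281 = 3230
Selection 9: 3230 + 281 = 3511
Selection 10: 3511 + 281 = 3792 → 3792 − 3523 = 269
Selection 11: 269 + 281 = 550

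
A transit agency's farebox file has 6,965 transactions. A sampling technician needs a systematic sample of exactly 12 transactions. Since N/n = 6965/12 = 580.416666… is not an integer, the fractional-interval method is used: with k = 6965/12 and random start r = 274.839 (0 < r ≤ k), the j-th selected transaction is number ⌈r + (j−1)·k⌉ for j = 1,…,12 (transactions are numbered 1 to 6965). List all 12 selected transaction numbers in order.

275, 856, 1436, 2017, 2597, 3177, 3758, 4338, 4919, 5499, 6080, 6660

j=1: r + 0k = 274.839 → ⌈·⌉ = 275
j=2: r + 1k = 855.255666… → ⌈·⌉ = 856
j=3: r + 2k = 1435.672333… → ⌈·⌉ = 1436
j=4: r + 3k = 2016.089 → ⌈·⌉ = 2017
j=5: r + 4k = 2596.505666… → ⌈·⌉ = 2597
j=6: r + 5k = 3176.922333… → ⌈·⌉ = 3177
j=7: r + 6k = 3757.339 → ⌈·⌉ = 3758
j=8: r + 7k = 4337.755666… → ⌈·⌉ = 4338
j=9: r + 8k = 4918.172333… → ⌈·⌉ = 4919
j=10: r + 9k = 5498.589 → ⌈·⌉ = 5499
j=11: r + 10k = 6079.005666… → ⌈·⌉ = 6080
j=12: r + 11k = 6659.422333… → ⌈·⌉ = 6660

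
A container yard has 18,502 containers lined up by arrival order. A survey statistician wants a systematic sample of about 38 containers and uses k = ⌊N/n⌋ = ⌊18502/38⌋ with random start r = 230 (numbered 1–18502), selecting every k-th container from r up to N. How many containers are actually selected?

38

k = ⌊18502/38⌋ = 486
Achieved size = ⌊(18502 − 230)/486⌋ + 1 = ⌊18272/486⌋ + 1 = 37 + 1 = 38
(last selection: 230 + 37×486 = 18212 ≤ 18502; next would be 18698 > 18502)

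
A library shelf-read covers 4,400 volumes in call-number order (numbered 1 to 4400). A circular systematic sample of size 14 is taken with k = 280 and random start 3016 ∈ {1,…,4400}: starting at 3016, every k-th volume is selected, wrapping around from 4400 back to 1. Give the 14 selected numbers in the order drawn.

3016, 3296, 3576, 3856, 4136, 16, 296, 576, 856, 1136, 1416, 1696, 1976, 2256

Selection 1: 3016
Selection 2: 3016 + 280 = 3296
Selection 3: 3296 + 280 = 3576
Selection 4: 3576 + 280 = 3856
Selection 5: 3856 + 280 = 4136
Selection 6: 4136 + 280 = 4416 → 4416 − 4400 = 16
Selection 7: 16 + 280 = 296
Selection 8: 296 + 280 = 576
Selection 9: 576 + 280 = 856
Selection 10: 856 + 280 = 1136
Selection 11: 1136 + 280 = 1416
Selection 12: 1416 + 280 = 1696
Selection 13: 1696 + 280 = 1976
Selection 14: 1976 + 280 = 2256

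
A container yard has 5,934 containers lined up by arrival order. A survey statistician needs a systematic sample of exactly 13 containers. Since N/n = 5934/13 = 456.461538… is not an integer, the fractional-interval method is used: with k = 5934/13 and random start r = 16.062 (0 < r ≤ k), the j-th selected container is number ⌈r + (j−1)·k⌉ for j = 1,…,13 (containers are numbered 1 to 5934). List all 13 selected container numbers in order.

17, 473, 929, 1386, 1842, 2299, 2755, 3212, 3668, 4125, 4581, 5038, 5494

j=1: r + 0k = 16.062 → ⌈·⌉ = 17
j=2: r + 1k = 472.523538… → ⌈·⌉ = 473
j=3: r + 2k = 928.985076… → ⌈·⌉ = 929
j=4: r + 3k = 1385.446615… → ⌈·⌉ = 1386
j=5: r + 4k = 1841.908153… → ⌈·⌉ = 1842
j=6: r + 5k = 2298.369692… → ⌈·⌉ = 2299
j=7: r + 6k = 2754.831230… → ⌈·⌉ = 2755
j=8: r + 7k = 3211.292769… → ⌈·⌉ = 3212
j=9: r + 8k = 3667.754307… → ⌈·⌉ = 3668
j=10: r + 9k = 4124.215846… → ⌈·⌉ = 4125
j=11: r + 10k = 4580.677384… → ⌈·⌉ = 4581
j=12: r + 11k = 5037.138923… → ⌈·⌉ = 5038
j=13: r + 12k = 5493.600461… → ⌈·⌉ = 5494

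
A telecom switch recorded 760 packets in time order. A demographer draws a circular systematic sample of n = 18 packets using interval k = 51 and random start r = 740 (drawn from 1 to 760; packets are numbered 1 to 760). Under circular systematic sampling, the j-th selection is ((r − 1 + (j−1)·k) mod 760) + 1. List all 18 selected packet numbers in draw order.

Selection 1: 740
Selection 2: 740 + 51 = 791 → 791 − 760 = 31
Selection 3: 31 + 51 = 82
Selection 4: 82 + 51 = 133
Selection 5: 133 + 51 = 184
Selection 6: 184 + 51 = 235
Selection 7: 235 + 51 = 286
Selection 8: 286 + 51 = 337
Selection 9: 337 + 51 = 388
Selection 10: 388 + 51 = 439
Selection 11: 439 + 51 = 490
Selection 12: 490 + 51 = 541
Selection 13: 541 + 51 = 592
Selection 14: 592 + 51 = 643
Selection 15: 643 + 51 = 694
Selection 16: 694 + 51 = 745
Selection 17: 745 + 51 = 796 → 796 − 760 = 36
Selection 18: 36 + 51 = 87

740, 31, 82, 133, 184, 235, 286, 337, 388, 439, 490, 541, 592, 643, 694, 745, 36, 87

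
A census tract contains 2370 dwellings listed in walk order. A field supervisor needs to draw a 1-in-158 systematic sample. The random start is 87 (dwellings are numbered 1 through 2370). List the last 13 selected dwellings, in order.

403, 561, 719, 877, 1035, 1193, 1351, 1509, 1667, 1825, 1983, 2141, 2299

3rd selection = 87 + 2×158 = 403
4th: 403 + 158 = 561
5th: 561 + 158 = 719
6th: 719 + 158 = 877
7th: 877 + 158 = 1035
8th: 1035 + 158 = 1193
9th: 1193 + 158 = 1351
10th: 1351 + 158 = 1509
11th: 1509 + 158 = 1667
12th: 1667 + 158 = 1825
13th: 1825 + 158 = 1983
14th: 1983 + 158 = 2141
15th: 2141 + 158 = 2299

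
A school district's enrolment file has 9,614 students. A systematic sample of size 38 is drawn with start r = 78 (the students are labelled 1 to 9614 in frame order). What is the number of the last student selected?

k = 9614/38 = 253
38th selection = r + (38−1)·k = 78 + 37×253 = 78 + 9361 = 9439

9439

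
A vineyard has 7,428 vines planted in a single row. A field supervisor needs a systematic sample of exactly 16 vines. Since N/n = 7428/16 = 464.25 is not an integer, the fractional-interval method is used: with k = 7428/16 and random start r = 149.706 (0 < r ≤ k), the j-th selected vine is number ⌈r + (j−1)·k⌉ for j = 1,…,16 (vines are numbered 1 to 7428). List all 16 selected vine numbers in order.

150, 614, 1079, 1543, 2007, 2471, 2936, 3400, 3864, 4328, 4793, 5257, 5721, 6185, 6650, 7114

j=1: r + 0k = 149.706 → ⌈·⌉ = 150
j=2: r + 1k = 613.956 → ⌈·⌉ = 614
j=3: r + 2k = 1078.206 → ⌈·⌉ = 1079
j=4: r + 3k = 1542.456 → ⌈·⌉ = 1543
j=5: r + 4k = 2006.706 → ⌈·⌉ = 2007
j=6: r + 5k = 2470.956 → ⌈·⌉ = 2471
j=7: r + 6k = 2935.206 → ⌈·⌉ = 2936
j=8: r + 7k = 3399.456 → ⌈·⌉ = 3400
j=9: r + 8k = 3863.706 → ⌈·⌉ = 3864
j=10: r + 9k = 4327.956 → ⌈·⌉ = 4328
j=11: r + 10k = 4792.206 → ⌈·⌉ = 4793
j=12: r + 11k = 5256.456 → ⌈·⌉ = 5257
j=13: r + 12k = 5720.706 → ⌈·⌉ = 5721
j=14: r + 13k = 6184.956 → ⌈·⌉ = 6185
j=15: r + 14k = 6649.206 → ⌈·⌉ = 6650
j=16: r + 15k = 7113.456 → ⌈·⌉ = 7114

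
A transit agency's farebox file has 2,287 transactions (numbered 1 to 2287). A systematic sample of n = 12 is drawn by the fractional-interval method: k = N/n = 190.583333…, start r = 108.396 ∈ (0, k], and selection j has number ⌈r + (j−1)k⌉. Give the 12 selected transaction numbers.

109, 299, 490, 681, 871, 1062, 1252, 1443, 1634, 1824, 2015, 2205

j=1: r + 0k = 108.396 → ⌈·⌉ = 109
j=2: r + 1k = 298.979333… → ⌈·⌉ = 299
j=3: r + 2k = 489.562666… → ⌈·⌉ = 490
j=4: r + 3k = 680.146 → ⌈·⌉ = 681
j=5: r + 4k = 870.729333… → ⌈·⌉ = 871
j=6: r + 5k = 1061.312666… → ⌈·⌉ = 1062
j=7: r + 6k = 1251.896 → ⌈·⌉ = 1252
j=8: r + 7k = 1442.479333… → ⌈·⌉ = 1443
j=9: r + 8k = 1633.062666… → ⌈·⌉ = 1634
j=10: r + 9k = 1823.646 → ⌈·⌉ = 1824
j=11: r + 10k = 2014.229333… → ⌈·⌉ = 2015
j=12: r + 11k = 2204.812666… → ⌈·⌉ = 2205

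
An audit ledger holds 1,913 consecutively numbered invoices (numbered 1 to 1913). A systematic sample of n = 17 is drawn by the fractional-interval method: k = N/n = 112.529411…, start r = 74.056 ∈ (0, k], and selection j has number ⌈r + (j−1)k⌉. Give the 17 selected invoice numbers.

j=1: r + 0k = 74.056 → ⌈·⌉ = 75
j=2: r + 1k = 186.585411… → ⌈·⌉ = 187
j=3: r + 2k = 299.114823… → ⌈·⌉ = 300
j=4: r + 3k = 411.644235… → ⌈·⌉ = 412
j=5: r + 4k = 524.173647… → ⌈·⌉ = 525
j=6: r + 5k = 636.703058… → ⌈·⌉ = 637
j=7: r + 6k = 749.232470… → ⌈·⌉ = 750
j=8: r + 7k = 861.761882… → ⌈·⌉ = 862
j=9: r + 8k = 974.291294… → ⌈·⌉ = 975
j=10: r + 9k = 1086.820705… → ⌈·⌉ = 1087
j=11: r + 10k = 1199.350117… → ⌈·⌉ = 1200
j=12: r + 11k = 1311.879529… → ⌈·⌉ = 1312
j=13: r + 12k = 1424.408941… → ⌈·⌉ = 1425
j=14: r + 13k = 1536.938352… → ⌈·⌉ = 1537
j=15: r + 14k = 1649.467764… → ⌈·⌉ = 1650
j=16: r + 15k = 1761.997176… → ⌈·⌉ = 1762
j=17: r + 16k = 1874.526588… → ⌈·⌉ = 1875

75, 187, 300, 412, 525, 637, 750, 862, 975, 1087, 1200, 1312, 1425, 1537, 1650, 1762, 1875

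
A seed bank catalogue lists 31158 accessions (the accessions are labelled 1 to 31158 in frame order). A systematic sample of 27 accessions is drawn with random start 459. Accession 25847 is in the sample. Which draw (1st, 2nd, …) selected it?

23

k = 31158/27 = 1154
position = (25847 − 459)/1154 + 1 = 25388/1154 + 1 = 22 + 1 = 23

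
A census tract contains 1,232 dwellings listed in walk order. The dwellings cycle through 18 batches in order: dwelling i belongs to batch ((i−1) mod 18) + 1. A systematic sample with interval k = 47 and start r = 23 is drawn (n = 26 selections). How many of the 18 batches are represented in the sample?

18

Consecutive selections differ by k = 47, so their batch numbers differ by 47 mod 18 = 11.
gcd(47, 18) = 1, so the sample visits 18/1 = 18 distinct residues mod 18.
Start 23 is batch 5; the batches hit are 1, 2, 3, 4, 5, 6, 7, 8, 9, 10, 11, 12, 13, 14, 15, 16, 17, 18.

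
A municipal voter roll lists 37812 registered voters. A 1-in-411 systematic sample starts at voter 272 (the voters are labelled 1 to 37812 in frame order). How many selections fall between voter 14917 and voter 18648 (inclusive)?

9

k = 411
First selection ≥ 14917: 272 + ⌈(14917−272)/411⌉·411 = 272 + 36×411 = 15068
Last selection ≤ 18648: 272 + ⌊(18648−272)/411⌋·411 = 272 + 44×411 = 18356
Count = 44 − 36 + 1 = 9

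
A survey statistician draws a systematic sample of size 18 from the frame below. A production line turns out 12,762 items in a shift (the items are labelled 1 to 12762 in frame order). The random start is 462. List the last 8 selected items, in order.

k = N/n = 12762/18 = 709
11th selection = 462 + 10×709 = 7552
12th: 7552 + 709 = 8261
13th: 8261 + 709 = 8970
14th: 8970 + 709 = 9679
15th: 9679 + 709 = 10388
16th: 10388 + 709 = 11097
17th: 11097 + 709 = 11806
18th: 11806 + 709 = 12515

7552, 8261, 8970, 9679, 10388, 11097, 11806, 12515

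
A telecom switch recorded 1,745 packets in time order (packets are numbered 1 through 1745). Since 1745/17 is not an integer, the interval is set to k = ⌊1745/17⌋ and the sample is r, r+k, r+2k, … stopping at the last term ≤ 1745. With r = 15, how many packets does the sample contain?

17

k = ⌊1745/17⌋ = 102
Achieved size = ⌊(1745 − 15)/102⌋ + 1 = ⌊1730/102⌋ + 1 = 16 + 1 = 17
(last selection: 15 + 16×102 = 1647 ≤ 1745; next would be 1749 > 1745)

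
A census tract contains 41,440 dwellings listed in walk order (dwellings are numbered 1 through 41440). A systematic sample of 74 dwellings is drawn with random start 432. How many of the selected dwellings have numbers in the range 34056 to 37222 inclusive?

5

k = 41440/74 = 560
First selection ≥ 34056: 432 + ⌈(34056−432)/560⌉·560 = 432 + 61×560 = 34592
Last selection ≤ 37222: 432 + ⌊(37222−432)/560⌋·560 = 432 + 65×560 = 36832
Count = 65 − 61 + 1 = 5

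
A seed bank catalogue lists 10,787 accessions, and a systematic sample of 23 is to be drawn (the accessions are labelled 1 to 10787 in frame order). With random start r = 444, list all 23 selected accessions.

k = N/n = 10787/23 = 469
accession 1: 444
accession 2: 444 + 469 = 913
accession 3: 913 + 469 = 1382
accession 4: 1382 + 469 = 1851
accession 5: 1851 + 469 = 2320
accession 6: 2320 + 469 = 2789
accession 7: 2789 + 469 = 3258
accession 8: 3258 + 469 = 3727
accession 9: 3727 + 469 = 4196
accession 10: 4196 + 469 = 4665
accession 11: 4665 + 469 = 5134
accession 12: 5134 + 469 = 5603
accession 13: 5603 + 469 = 6072
accession 14: 6072 + 469 = 6541
accession 15: 6541 + 469 = 7010
accession 16: 7010 + 469 = 7479
accession 17: 7479 + 469 = 7948
accession 18: 7948 + 469 = 8417
accession 19: 8417 + 469 = 8886
accession 20: 8886 + 469 = 9355
accession 21: 9355 + 469 = 9824
accession 22: 9824 + 469 = 10293
accession 23: 10293 + 469 = 10762

444, 913, 1382, 1851, 2320, 2789, 3258, 3727, 4196, 4665, 5134, 5603, 6072, 6541, 7010, 7479, 7948, 8417, 8886, 9355, 9824, 10293, 10762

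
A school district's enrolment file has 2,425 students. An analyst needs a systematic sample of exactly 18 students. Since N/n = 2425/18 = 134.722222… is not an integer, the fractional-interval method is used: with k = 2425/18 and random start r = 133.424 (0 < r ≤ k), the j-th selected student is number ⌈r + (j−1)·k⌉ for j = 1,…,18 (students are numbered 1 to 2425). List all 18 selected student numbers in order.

j=1: r + 0k = 133.424 → ⌈·⌉ = 134
j=2: r + 1k = 268.146222… → ⌈·⌉ = 269
j=3: r + 2k = 402.868444… → ⌈·⌉ = 403
j=4: r + 3k = 537.590666… → ⌈·⌉ = 538
j=5: r + 4k = 672.312888… → ⌈·⌉ = 673
j=6: r + 5k = 807.035111… → ⌈·⌉ = 808
j=7: r + 6k = 941.757333… → ⌈·⌉ = 942
j=8: r + 7k = 1076.479555… → ⌈·⌉ = 1077
j=9: r + 8k = 1211.201777… → ⌈·⌉ = 1212
j=10: r + 9k = 1345.924 → ⌈·⌉ = 1346
j=11: r + 10k = 1480.646222… → ⌈·⌉ = 1481
j=12: r + 11k = 1615.368444… → ⌈·⌉ = 1616
j=13: r + 12k = 1750.090666… → ⌈·⌉ = 1751
j=14: r + 13k = 1884.812888… → ⌈·⌉ = 1885
j=15: r + 14k = 2019.535111… → ⌈·⌉ = 2020
j=16: r + 15k = 2154.257333… → ⌈·⌉ = 2155
j=17: r + 16k = 2288.979555… → ⌈·⌉ = 2289
j=18: r + 17k = 2423.701777… → ⌈·⌉ = 2424

134, 269, 403, 538, 673, 808, 942, 1077, 1212, 1346, 1481, 1616, 1751, 1885, 2020, 2155, 2289, 2424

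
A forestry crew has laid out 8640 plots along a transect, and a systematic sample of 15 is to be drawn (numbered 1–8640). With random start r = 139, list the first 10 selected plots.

k = N/n = 8640/15 = 576
plot 1: 139
plot 2: 139 + 576 = 715
plot 3: 715 + 576 = 1291
plot 4: 1291 + 576 = 1867
plot 5: 1867 + 576 = 2443
plot 6: 2443 + 576 = 3019
plot 7: 3019 + 576 = 3595
plot 8: 3595 + 576 = 4171
plot 9: 4171 + 576 = 4747
plot 10: 4747 + 576 = 5323

139, 715, 1291, 1867, 2443, 3019, 3595, 4171, 4747, 5323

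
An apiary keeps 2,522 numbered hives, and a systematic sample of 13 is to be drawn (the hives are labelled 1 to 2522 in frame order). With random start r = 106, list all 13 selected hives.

106, 300, 494, 688, 882, 1076, 1270, 1464, 1658, 1852, 2046, 2240, 2434

k = N/n = 2522/13 = 194
hive 1: 106
hive 2: 106 + 194 = 300
hive 3: 300 + 194 = 494
hive 4: 494 + 194 = 688
hive 5: 688 + 194 = 882
hive 6: 882 + 194 = 1076
hive 7: 1076 + 194 = 1270
hive 8: 1270 + 194 = 1464
hive 9: 1464 + 194 = 1658
hive 10: 1658 + 194 = 1852
hive 11: 1852 + 194 = 2046
hive 12: 2046 + 194 = 2240
hive 13: 2240 + 194 = 2434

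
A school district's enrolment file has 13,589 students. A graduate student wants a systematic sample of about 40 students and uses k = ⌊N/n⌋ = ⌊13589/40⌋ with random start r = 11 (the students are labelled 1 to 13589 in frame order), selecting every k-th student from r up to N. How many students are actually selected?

41

k = ⌊13589/40⌋ = 339
Achieved size = ⌊(13589 − 11)/339⌋ + 1 = ⌊13578/339⌋ + 1 = 40 + 1 = 41
(last selection: 11 + 40×339 = 13571 ≤ 13589; next would be 13910 > 13589)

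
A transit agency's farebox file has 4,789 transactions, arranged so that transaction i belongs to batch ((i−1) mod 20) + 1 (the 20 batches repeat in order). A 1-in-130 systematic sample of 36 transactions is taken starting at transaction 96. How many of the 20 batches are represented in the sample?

2

Consecutive selections differ by k = 130, so their batch numbers differ by 130 mod 20 = 10.
gcd(130, 20) = 10, so the sample visits 20/10 = 2 distinct residues mod 20.
Start 96 is batch 16; the batches hit are 6, 16.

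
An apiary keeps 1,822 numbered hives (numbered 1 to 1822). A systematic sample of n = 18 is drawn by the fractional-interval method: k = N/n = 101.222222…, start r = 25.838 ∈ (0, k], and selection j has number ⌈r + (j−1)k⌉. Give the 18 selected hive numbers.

j=1: r + 0k = 25.838 → ⌈·⌉ = 26
j=2: r + 1k = 127.060222… → ⌈·⌉ = 128
j=3: r + 2k = 228.282444… → ⌈·⌉ = 229
j=4: r + 3k = 329.504666… → ⌈·⌉ = 330
j=5: r + 4k = 430.726888… → ⌈·⌉ = 431
j=6: r + 5k = 531.949111… → ⌈·⌉ = 532
j=7: r + 6k = 633.171333… → ⌈·⌉ = 634
j=8: r + 7k = 734.393555… → ⌈·⌉ = 735
j=9: r + 8k = 835.615777… → ⌈·⌉ = 836
j=10: r + 9k = 936.838 → ⌈·⌉ = 937
j=11: r + 10k = 1038.060222… → ⌈·⌉ = 1039
j=12: r + 11k = 1139.282444… → ⌈·⌉ = 1140
j=13: r + 12k = 1240.504666… → ⌈·⌉ = 1241
j=14: r + 13k = 1341.726888… → ⌈·⌉ = 1342
j=15: r + 14k = 1442.949111… → ⌈·⌉ = 1443
j=16: r + 15k = 1544.171333… → ⌈·⌉ = 1545
j=17: r + 16k = 1645.393555… → ⌈·⌉ = 1646
j=18: r + 17k = 1746.615777… → ⌈·⌉ = 1747

26, 128, 229, 330, 431, 532, 634, 735, 836, 937, 1039, 1140, 1241, 1342, 1443, 1545, 1646, 1747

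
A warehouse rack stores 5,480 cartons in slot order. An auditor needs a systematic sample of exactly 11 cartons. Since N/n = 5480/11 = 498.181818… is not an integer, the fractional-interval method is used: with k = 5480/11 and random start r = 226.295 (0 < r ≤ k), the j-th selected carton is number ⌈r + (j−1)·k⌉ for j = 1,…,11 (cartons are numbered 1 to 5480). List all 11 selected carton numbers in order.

j=1: r + 0k = 226.295 → ⌈·⌉ = 227
j=2: r + 1k = 724.476818… → ⌈·⌉ = 725
j=3: r + 2k = 1222.658636… → ⌈·⌉ = 1223
j=4: r + 3k = 1720.840454… → ⌈·⌉ = 1721
j=5: r + 4k = 2219.022272… → ⌈·⌉ = 2220
j=6: r + 5k = 2717.204090… → ⌈·⌉ = 2718
j=7: r + 6k = 3215.385909… → ⌈·⌉ = 3216
j=8: r + 7k = 3713.567727… → ⌈·⌉ = 3714
j=9: r + 8k = 4211.749545… → ⌈·⌉ = 4212
j=10: r + 9k = 4709.931363… → ⌈·⌉ = 4710
j=11: r + 10k = 5208.113181… → ⌈·⌉ = 5209

227, 725, 1223, 1721, 2220, 2718, 3216, 3714, 4212, 4710, 5209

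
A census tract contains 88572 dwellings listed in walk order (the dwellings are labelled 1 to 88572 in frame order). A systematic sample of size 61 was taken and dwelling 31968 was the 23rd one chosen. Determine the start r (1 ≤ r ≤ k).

24

k = 88572/61 = 1452
r = 31968 − (23−1)×1452 = 31968 − 31944 = 24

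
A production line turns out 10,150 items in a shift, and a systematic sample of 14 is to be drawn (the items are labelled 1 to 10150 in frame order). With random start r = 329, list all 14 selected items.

k = N/n = 10150/14 = 725
item 1: 329
item 2: 329 + 725 = 1054
item 3: 1054 + 725 = 1779
item 4: 1779 + 725 = 2504
item 5: 2504 + 725 = 3229
item 6: 3229 + 725 = 3954
item 7: 3954 + 725 = 4679
item 8: 4679 + 725 = 5404
item 9: 5404 + 725 = 6129
item 10: 6129 + 725 = 6854
item 11: 6854 + 725 = 7579
item 12: 7579 + 725 = 8304
item 13: 8304 + 725 = 9029
item 14: 9029 + 725 = 9754

329, 1054, 1779, 2504, 3229, 3954, 4679, 5404, 6129, 6854, 7579, 8304, 9029, 9754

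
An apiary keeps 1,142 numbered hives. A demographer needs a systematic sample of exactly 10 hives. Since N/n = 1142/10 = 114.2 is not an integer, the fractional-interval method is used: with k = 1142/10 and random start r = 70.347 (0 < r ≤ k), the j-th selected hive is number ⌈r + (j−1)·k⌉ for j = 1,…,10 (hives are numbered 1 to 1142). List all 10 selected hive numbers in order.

71, 185, 299, 413, 528, 642, 756, 870, 984, 1099

j=1: r + 0k = 70.347 → ⌈·⌉ = 71
j=2: r + 1k = 184.547 → ⌈·⌉ = 185
j=3: r + 2k = 298.747 → ⌈·⌉ = 299
j=4: r + 3k = 412.947 → ⌈·⌉ = 413
j=5: r + 4k = 527.147 → ⌈·⌉ = 528
j=6: r + 5k = 641.347 → ⌈·⌉ = 642
j=7: r + 6k = 755.547 → ⌈·⌉ = 756
j=8: r + 7k = 869.747 → ⌈·⌉ = 870
j=9: r + 8k = 983.947 → ⌈·⌉ = 984
j=10: r + 9k = 1098.147 → ⌈·⌉ = 1099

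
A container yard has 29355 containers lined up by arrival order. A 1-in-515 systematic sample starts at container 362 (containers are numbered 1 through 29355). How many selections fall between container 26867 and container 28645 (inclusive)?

k = 515
First selection ≥ 26867: 362 + ⌈(26867−362)/515⌉·515 = 362 + 52×515 = 27142
Last selection ≤ 28645: 362 + ⌊(28645−362)/515⌋·515 = 362 + 54×515 = 28172
Count = 54 − 52 + 1 = 3

3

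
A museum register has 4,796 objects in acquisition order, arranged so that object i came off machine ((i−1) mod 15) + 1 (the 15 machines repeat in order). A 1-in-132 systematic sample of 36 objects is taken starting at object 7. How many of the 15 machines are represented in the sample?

Consecutive selections differ by k = 132, so their machine numbers differ by 132 mod 15 = 12.
gcd(132, 15) = 3, so the sample visits 15/3 = 5 distinct residues mod 15.
Start 7 is machine 7; the machines hit are 1, 4, 7, 10, 13.

5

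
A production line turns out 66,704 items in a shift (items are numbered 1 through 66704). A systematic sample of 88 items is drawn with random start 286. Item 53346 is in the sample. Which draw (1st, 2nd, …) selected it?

71

k = 66704/88 = 758
position = (53346 − 286)/758 + 1 = 53060/758 + 1 = 70 + 1 = 71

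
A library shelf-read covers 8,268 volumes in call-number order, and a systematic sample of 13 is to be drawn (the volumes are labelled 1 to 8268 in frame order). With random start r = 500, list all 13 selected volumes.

k = N/n = 8268/13 = 636
volume 1: 500
volume 2: 500 + 636 = 1136
volume 3: 1136 + 636 = 1772
volume 4: 1772 + 636 = 2408
volume 5: 2408 + 636 = 3044
volume 6: 3044 + 636 = 3680
volume 7: 3680 + 636 = 4316
volume 8: 4316 + 636 = 4952
volume 9: 4952 + 636 = 5588
volume 10: 5588 + 636 = 6224
volume 11: 6224 + 636 = 6860
volume 12: 6860 + 636 = 7496
volume 13: 7496 + 636 = 8132

500, 1136, 1772, 2408, 3044, 3680, 4316, 4952, 5588, 6224, 6860, 7496, 8132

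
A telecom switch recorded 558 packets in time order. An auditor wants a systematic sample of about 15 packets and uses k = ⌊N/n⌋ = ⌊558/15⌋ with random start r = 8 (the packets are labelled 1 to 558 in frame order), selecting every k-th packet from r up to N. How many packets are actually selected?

15

k = ⌊558/15⌋ = 37
Achieved size = ⌊(558 − 8)/37⌋ + 1 = ⌊550/37⌋ + 1 = 14 + 1 = 15
(last selection: 8 + 14×37 = 526 ≤ 558; next would be 563 > 558)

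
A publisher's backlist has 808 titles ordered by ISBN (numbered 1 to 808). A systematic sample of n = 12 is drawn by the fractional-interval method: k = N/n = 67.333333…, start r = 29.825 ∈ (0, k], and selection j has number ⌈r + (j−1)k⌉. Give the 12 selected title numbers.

30, 98, 165, 232, 300, 367, 434, 502, 569, 636, 704, 771

j=1: r + 0k = 29.825 → ⌈·⌉ = 30
j=2: r + 1k = 97.158333… → ⌈·⌉ = 98
j=3: r + 2k = 164.491666… → ⌈·⌉ = 165
j=4: r + 3k = 231.825 → ⌈·⌉ = 232
j=5: r + 4k = 299.158333… → ⌈·⌉ = 300
j=6: r + 5k = 366.491666… → ⌈·⌉ = 367
j=7: r + 6k = 433.825 → ⌈·⌉ = 434
j=8: r + 7k = 501.158333… → ⌈·⌉ = 502
j=9: r + 8k = 568.491666… → ⌈·⌉ = 569
j=10: r + 9k = 635.825 → ⌈·⌉ = 636
j=11: r + 10k = 703.158333… → ⌈·⌉ = 704
j=12: r + 11k = 770.491666… → ⌈·⌉ = 771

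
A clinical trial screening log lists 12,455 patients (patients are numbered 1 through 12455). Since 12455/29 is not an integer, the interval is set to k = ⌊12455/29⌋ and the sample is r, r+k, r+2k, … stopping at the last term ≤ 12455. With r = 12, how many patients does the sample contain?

30

k = ⌊12455/29⌋ = 429
Achieved size = ⌊(12455 − 12)/429⌋ + 1 = ⌊12443/429⌋ + 1 = 29 + 1 = 30
(last selection: 12 + 29×429 = 12453 ≤ 12455; next would be 12882 > 12455)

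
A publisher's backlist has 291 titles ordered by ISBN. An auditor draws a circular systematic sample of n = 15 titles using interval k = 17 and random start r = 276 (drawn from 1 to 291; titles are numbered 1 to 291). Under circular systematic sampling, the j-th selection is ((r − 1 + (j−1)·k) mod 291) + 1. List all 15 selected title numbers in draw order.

276, 2, 19, 36, 53, 70, 87, 104, 121, 138, 155, 172, 189, 206, 223

Selection 1: 276
Selection 2: 276 + 17 = 293 → 293 − 291 = 2
Selection 3: 2 + 17 = 19
Selection 4: 19 + 17 = 36
Selection 5: 36 + 17 = 53
Selection 6: 53 + 17 = 70
Selection 7: 70 + 17 = 87
Selection 8: 87 + 17 = 104
Selection 9: 104 + 17 = 121
Selection 10: 121 + 17 = 138
Selection 11: 138 + 17 = 155
Selection 12: 155 + 17 = 172
Selection 13: 172 + 17 = 189
Selection 14: 189 + 17 = 206
Selection 15: 206 + 17 = 223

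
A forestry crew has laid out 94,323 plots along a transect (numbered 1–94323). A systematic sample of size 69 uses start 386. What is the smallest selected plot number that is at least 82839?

k = 94323/69 = 1367
Steps past start: ⌈(82839 − 386)/1367⌉ = ⌈82453/1367⌉ = 61
Selected plot: 386 + 61×1367 = 83773

83773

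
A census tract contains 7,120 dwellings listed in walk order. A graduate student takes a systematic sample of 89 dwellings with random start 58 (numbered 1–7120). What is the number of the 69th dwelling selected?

k = 7120/89 = 80
69th selection = r + (69−1)·k = 58 + 68×80 = 58 + 5440 = 5498

5498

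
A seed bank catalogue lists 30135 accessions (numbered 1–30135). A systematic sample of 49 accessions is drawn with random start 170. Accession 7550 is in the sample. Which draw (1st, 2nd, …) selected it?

k = 30135/49 = 615
position = (7550 − 170)/615 + 1 = 7380/615 + 1 = 12 + 1 = 13

13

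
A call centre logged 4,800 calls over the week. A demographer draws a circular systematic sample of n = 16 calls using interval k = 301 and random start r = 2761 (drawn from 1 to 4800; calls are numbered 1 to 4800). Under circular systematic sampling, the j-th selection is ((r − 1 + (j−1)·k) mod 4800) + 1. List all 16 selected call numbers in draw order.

2761, 3062, 3363, 3664, 3965, 4266, 4567, 68, 369, 670, 971, 1272, 1573, 1874, 2175, 2476

Selection 1: 2761
Selection 2: 2761 + 301 = 3062
Selection 3: 3062 + 301 = 3363
Selection 4: 3363 + 301 = 3664
Selection 5: 3664 + 301 = 3965
Selection 6: 3965 + 301 = 4266
Selection 7: 4266 + 301 = 4567
Selection 8: 4567 + 301 = 4868 → 4868 − 4800 = 68
Selection 9: 68 + 301 = 369
Selection 10: 369 + 301 = 670
Selection 11: 670 + 301 = 971
Selection 12: 971 + 301 = 1272
Selection 13: 1272 + 301 = 1573
Selection 14: 1573 + 301 = 1874
Selection 15: 1874 + 301 = 2175
Selection 16: 2175 + 301 = 2476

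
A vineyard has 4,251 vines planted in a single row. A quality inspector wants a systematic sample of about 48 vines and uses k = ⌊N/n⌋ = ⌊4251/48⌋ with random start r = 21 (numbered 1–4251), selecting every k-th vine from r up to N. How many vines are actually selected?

49

k = ⌊4251/48⌋ = 88
Achieved size = ⌊(4251 − 21)/88⌋ + 1 = ⌊4230/88⌋ + 1 = 48 + 1 = 49
(last selection: 21 + 48×88 = 4245 ≤ 4251; next would be 4333 > 4251)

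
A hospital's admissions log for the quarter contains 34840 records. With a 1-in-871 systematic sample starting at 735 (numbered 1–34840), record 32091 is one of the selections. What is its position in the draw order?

37

k = 871
position = (32091 − 735)/871 + 1 = 31356/871 + 1 = 36 + 1 = 37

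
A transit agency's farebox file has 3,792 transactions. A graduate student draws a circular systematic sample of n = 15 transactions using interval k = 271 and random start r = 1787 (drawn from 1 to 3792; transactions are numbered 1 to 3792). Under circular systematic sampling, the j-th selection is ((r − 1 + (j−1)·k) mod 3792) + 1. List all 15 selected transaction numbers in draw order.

Selection 1: 1787
Selection 2: 1787 + 271 = 2058
Selection 3: 2058 + 271 = 2329
Selection 4: 2329 + 271 = 2600
Selection 5: 2600 + 271 = 2871
Selection 6: 2871 + 271 = 3142
Selection 7: 3142 + 271 = 3413
Selection 8: 3413 + 271 = 3684
Selection 9: 3684 + 271 = 3955 → 3955 − 3792 = 163
Selection 10: 163 + 271 = 434
Selection 11: 434 + 271 = 705
Selection 12: 705 + 271 = 976
Selection 13: 976 + 271 = 1247
Selection 14: 1247 + 271 = 1518
Selection 15: 1518 + 271 = 1789

1787, 2058, 2329, 2600, 2871, 3142, 3413, 3684, 163, 434, 705, 976, 1247, 1518, 1789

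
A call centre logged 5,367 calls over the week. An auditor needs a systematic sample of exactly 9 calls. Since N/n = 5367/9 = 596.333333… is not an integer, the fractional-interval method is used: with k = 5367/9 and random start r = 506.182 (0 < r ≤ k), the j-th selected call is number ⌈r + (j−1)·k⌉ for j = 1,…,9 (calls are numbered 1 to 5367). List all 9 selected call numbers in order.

507, 1103, 1699, 2296, 2892, 3488, 4085, 4681, 5277

j=1: r + 0k = 506.182 → ⌈·⌉ = 507
j=2: r + 1k = 1102.515333… → ⌈·⌉ = 1103
j=3: r + 2k = 1698.848666… → ⌈·⌉ = 1699
j=4: r + 3k = 2295.182 → ⌈·⌉ = 2296
j=5: r + 4k = 2891.515333… → ⌈·⌉ = 2892
j=6: r + 5k = 3487.848666… → ⌈·⌉ = 3488
j=7: r + 6k = 4084.182 → ⌈·⌉ = 4085
j=8: r + 7k = 4680.515333… → ⌈·⌉ = 4681
j=9: r + 8k = 5276.848666… → ⌈·⌉ = 5277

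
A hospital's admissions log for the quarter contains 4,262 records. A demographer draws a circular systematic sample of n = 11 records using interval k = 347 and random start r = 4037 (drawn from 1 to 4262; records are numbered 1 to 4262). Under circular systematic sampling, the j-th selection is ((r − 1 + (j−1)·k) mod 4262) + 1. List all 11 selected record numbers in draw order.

4037, 122, 469, 816, 1163, 1510, 1857, 2204, 2551, 2898, 3245

Selection 1: 4037
Selection 2: 4037 + 347 = 4384 → 4384 − 4262 = 122
Selection 3: 122 + 347 = 469
Selection 4: 469 + 347 = 816
Selection 5: 816 + 347 = 1163
Selection 6: 1163 + 347 = 1510
Selection 7: 1510 + 347 = 1857
Selection 8: 1857 + 347 = 2204
Selection 9: 2204 + 347 = 2551
Selection 10: 2551 + 347 = 2898
Selection 11: 2898 + 347 = 3245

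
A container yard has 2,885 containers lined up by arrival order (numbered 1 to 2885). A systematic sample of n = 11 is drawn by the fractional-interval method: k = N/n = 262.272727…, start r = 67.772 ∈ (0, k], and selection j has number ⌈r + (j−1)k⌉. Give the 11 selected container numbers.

j=1: r + 0k = 67.772 → ⌈·⌉ = 68
j=2: r + 1k = 330.044727… → ⌈·⌉ = 331
j=3: r + 2k = 592.317454… → ⌈·⌉ = 593
j=4: r + 3k = 854.590181… → ⌈·⌉ = 855
j=5: r + 4k = 1116.862909… → ⌈·⌉ = 1117
j=6: r + 5k = 1379.135636… → ⌈·⌉ = 1380
j=7: r + 6k = 1641.408363… → ⌈·⌉ = 1642
j=8: r + 7k = 1903.681090… → ⌈·⌉ = 1904
j=9: r + 8k = 2165.953818… → ⌈·⌉ = 2166
j=10: r + 9k = 2428.226545… → ⌈·⌉ = 2429
j=11: r + 10k = 2690.499272… → ⌈·⌉ = 2691

68, 331, 593, 855, 1117, 1380, 1642, 1904, 2166, 2429, 2691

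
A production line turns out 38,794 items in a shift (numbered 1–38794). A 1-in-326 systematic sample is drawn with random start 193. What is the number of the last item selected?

k = 326
119th selection = r + (119−1)·k = 193 + 118×326 = 193 + 38468 = 38661

38661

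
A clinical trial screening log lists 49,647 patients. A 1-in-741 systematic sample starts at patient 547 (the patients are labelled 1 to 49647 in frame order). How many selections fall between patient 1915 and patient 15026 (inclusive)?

k = 741
First selection ≥ 1915: 547 + ⌈(1915−547)/741⌉·741 = 547 + 2×741 = 2029
Last selection ≤ 15026: 547 + ⌊(15026−547)/741⌋·741 = 547 + 19×741 = 14626
Count = 19 − 2 + 1 = 18

18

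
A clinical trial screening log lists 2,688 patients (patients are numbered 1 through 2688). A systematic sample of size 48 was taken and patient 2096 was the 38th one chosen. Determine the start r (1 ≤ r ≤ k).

k = 2688/48 = 56
r = 2096 − (38−1)×56 = 2096 − 2072 = 24

24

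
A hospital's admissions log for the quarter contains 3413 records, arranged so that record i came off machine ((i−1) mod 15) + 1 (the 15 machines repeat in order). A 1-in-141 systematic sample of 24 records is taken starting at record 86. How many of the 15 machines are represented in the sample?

Consecutive selections differ by k = 141, so their machine numbers differ by 141 mod 15 = 6.
gcd(141, 15) = 3, so the sample visits 15/3 = 5 distinct residues mod 15.
Start 86 is machine 11; the machines hit are 2, 5, 8, 11, 14.

5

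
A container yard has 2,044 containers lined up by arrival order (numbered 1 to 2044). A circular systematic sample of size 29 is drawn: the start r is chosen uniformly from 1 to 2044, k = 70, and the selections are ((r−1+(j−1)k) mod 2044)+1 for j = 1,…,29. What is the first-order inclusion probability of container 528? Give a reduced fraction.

29/2044

For each position j, as r ranges over 1…2044 the j-th selection hits every container exactly once, so container 528 is selected for exactly 29 of the 2044 starts.
Inclusion probability = 29/2044.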